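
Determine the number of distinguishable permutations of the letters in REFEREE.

105

REFEREE has 7 letters with E appearing 4 times and R appearing twice.
The number of distinct arrangements is 7!/(4!·2!) = 5040/48 = 105.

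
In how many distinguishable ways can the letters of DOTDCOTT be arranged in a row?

DOTDCOTT has 8 letters with D appearing twice, O appearing twice, and T appearing 3 times.
The number of distinct arrangements is 8!/(3!·2!·2!) = 40320/24 = 1680.

1680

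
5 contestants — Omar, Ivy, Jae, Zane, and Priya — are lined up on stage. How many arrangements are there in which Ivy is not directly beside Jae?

72

There are 5! = 120 arrangements in all. If Ivy and Jae are adjacent, merging them into one block gives 2·(4)! = 48 arrangements.
Complementary counting: 120 − 48 = 72.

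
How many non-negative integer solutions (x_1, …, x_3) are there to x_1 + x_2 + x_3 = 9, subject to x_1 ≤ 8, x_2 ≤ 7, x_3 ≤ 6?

45

Ignoring the caps, the number of non-negative solutions to x_1+…+x_3 = 9 is C(11,2) = 55.
Subtract solutions that violate a single cap (substitute x_i' = x_i − (cap_i+1)): x_1 ≥ 9 gives C(2,2) = 1; x_2 ≥ 8 gives C(3,2) = 3; x_3 ≥ 7 gives C(4,2) = 6. Together 10.
No two caps can be exceeded simultaneously, so the pair terms are all 0.
By inclusion–exclusion the count is 55 − 10 + 0 = 45.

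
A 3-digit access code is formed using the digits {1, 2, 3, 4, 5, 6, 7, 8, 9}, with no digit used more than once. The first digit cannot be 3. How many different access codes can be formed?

The first digit has 9−1 = 8 choices (anything except 3).
The remaining 2 digits are filled from the other 8 symbols without repetition: 8 × 7 = 56.
Total: 8 × 56 = 448.

448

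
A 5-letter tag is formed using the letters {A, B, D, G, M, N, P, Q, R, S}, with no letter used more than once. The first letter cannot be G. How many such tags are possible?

The first letter has 10−1 = 9 choices (anything except G).
The remaining 4 letters are filled from the other 9 symbols without repetition: 9 × 8 × 7 × 6 = 3024.
Total: 9 × 3024 = 27216.

27216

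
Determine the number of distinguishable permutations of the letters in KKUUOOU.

Letter multiplicities in KKUUOOU: K×2, O×2, U×3.
The number of distinct arrangements is 7!/(3!·2!·2!) = 5040/24 = 210.

210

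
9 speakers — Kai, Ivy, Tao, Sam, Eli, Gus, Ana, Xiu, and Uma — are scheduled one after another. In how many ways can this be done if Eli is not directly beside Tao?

282240

There are 9! = 362880 arrangements in all. If Eli and Tao are adjacent, merging them into one block gives 2·(8)! = 80640 arrangements.
Complementary counting: 362880 − 80640 = 282240.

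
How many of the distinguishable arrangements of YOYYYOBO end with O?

105

With the last slot taken by O, it remains to arrange the other 7 letters (YYYYOBO).
Those 7 letters have O appearing twice and Y appearing 4 times, giving (7)!/(4!·2!) = 105.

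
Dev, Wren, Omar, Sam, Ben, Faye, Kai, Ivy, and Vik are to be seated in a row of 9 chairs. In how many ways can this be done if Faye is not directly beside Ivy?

Of the 9! = 362880 arrangements, those with Faye and Ivy adjacent number 2 × 8! = 80640 (treat the pair as a block with 2 internal orders).
Complementary counting: 362880 − 80640 = 282240.

282240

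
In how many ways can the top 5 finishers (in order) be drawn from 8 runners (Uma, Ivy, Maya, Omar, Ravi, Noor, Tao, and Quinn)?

There are 8 choices for 1st place, 7 for 2nd, and so on down to 4 for position 5.
That gives 8 × 7 × 6 × 5 × 4 = 6720.

6720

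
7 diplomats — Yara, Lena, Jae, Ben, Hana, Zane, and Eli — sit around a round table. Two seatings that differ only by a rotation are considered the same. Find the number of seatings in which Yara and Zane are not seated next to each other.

480

Without the restriction there are (6)! = 720 seatings.
Those with Yara next to Zane: fuse the pair into one unit and seat 6 units around a circle — 2·(5)! = 240.
Subtracting, 720 − 240 = 480.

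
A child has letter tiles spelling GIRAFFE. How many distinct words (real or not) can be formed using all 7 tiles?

The 7 letters of GIRAFFE have repeats: F appearing twice.
Dividing 7! = 5040 by 2! = 2 for the repeated letters gives 2520.

2520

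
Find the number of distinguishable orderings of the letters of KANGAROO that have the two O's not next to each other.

7560

There are 8!/(2!·2!) = 10080 arrangements of KANGAROO in total.
Arrangements with the O's together: treat OO as one letter, giving (7)!/(2!) = 2520.
Hence 10080 − 2520 = 7560.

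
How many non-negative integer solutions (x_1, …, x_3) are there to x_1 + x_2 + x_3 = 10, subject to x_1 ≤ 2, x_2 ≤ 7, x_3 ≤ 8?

21

Ignoring the caps, the number of non-negative solutions to x_1+…+x_3 = 10 is C(12,2) = 66.
Subtract solutions that violate a single cap (substitute x_i' = x_i − (cap_i+1)): x_1 ≥ 3 gives C(9,2) = 36; x_2 ≥ 8 gives C(4,2) = 6; x_3 ≥ 9 gives C(3,2) = 3. Together 45.
No two caps can be exceeded simultaneously, so the pair terms are all 0.
By inclusion–exclusion the count is 66 − 45 + 0 = 21.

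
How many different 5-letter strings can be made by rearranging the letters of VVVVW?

5

The 5 letters of VVVVW have repeats: V appearing 4 times.
So there are 5! / (4!) = 5 distinguishable arrangements.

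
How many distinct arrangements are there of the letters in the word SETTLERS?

The 8 letters of SETTLERS have repeats: E appearing twice, S appearing twice, and T appearing twice.
Dividing 8! = 40320 by 2!·2!·2! = 8 for the repeated letters gives 5040.

5040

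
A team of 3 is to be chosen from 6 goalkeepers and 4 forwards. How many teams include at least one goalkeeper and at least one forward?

96

Unrestricted: C(10,3) = 120 ways to pick any 3 of the 10.
Selections missing a whole group: no goalkeepers → C(4,3) = 4; no forwards → C(6,3) = 20.
Both groups omitted at once is impossible, so 120 − 24 = 96.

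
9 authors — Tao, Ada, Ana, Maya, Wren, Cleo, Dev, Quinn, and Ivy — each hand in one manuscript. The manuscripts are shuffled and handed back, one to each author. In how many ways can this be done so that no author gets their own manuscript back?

Let Aᵢ be the assignments in which author i gets their own manuscript. We want the size of the complement of A₁∪…∪A_9.
By inclusion–exclusion this is Σ_{j=0}^{9} (−1)^j C(9,j)·(9−j)!.
Computing: 362880 − 362880 + 181440 − 60480 + 15120 − 3024 + 504 − 72 + 9 − 1 = 133496.

133496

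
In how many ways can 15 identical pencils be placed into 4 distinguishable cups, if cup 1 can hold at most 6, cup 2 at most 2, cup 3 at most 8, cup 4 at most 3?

Without the upper bounds there are C(18,3) = 816 ways to split 15 among 4 cups.
Subtract solutions that violate a single cap (substitute x_i' = x_i − (cap_i+1)): x_1 ≥ 7 gives C(11,3) = 165; x_2 ≥ 3 gives C(15,3) = 455; x_3 ≥ 9 gives C(9,3) = 84; x_4 ≥ 4 gives C(14,3) = 364. Together 1068.
Add back pairs where two caps are both exceeded: 56 + 0 + 35 + 20 + 165 + 10 = 286.
Subtract triples: 0 + 4 + 0 + 0 = 4.
By inclusion–exclusion the count is 816 − 1068 + 286 − 4 = 30.

30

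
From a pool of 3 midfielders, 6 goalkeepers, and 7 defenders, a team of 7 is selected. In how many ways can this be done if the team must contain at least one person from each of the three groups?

With no constraint there are C(16,7) = 11440 possible selections.
Selections missing a whole group: no midfielders → C(13,7) = 1716; no goalkeepers → C(10,7) = 120; no defenders → C(9,7) = 36.
Add back selections omitting two groups (i.e. drawn from a single group): C(3,7) + C(6,7) + C(7,7) = 1.
By inclusion–exclusion: 11440 − 1872 + 1 = 9569.

9569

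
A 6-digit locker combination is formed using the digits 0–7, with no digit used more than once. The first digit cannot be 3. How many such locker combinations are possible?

The first digit has 8−1 = 7 choices (anything except 3).
The remaining 5 digits are filled from the other 7 symbols without repetition: 7 × 6 × 5 × 4 × 3 = 2520.
Total: 7 × 2520 = 17640.

17640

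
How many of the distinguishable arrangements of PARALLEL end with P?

420

With the last slot taken by P, it remains to arrange the other 7 letters (ARALLEL).
Those 7 letters have A appearing twice and L appearing 3 times, giving (7)!/(3!·2!) = 420.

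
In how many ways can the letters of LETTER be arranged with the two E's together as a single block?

60

Treat the 2 copies of E as a single block. The multiset to arrange is then {EE, L, R, T, T}, 5 items in all.
That gives (5)!/(2!) = 60 arrangements.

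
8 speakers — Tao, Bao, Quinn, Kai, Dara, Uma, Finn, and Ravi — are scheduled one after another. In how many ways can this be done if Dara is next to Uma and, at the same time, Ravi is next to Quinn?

2880

Treat {Dara,Uma} as one block (2 orders) and {Ravi,Quinn} as another (2 orders).
That leaves 6 units to arrange: 2 × 2 × 6! = 4 × 720 = 2880.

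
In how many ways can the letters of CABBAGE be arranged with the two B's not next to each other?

There are 7!/(2!·2!) = 1260 arrangements of CABBAGE in total.
If the two B's are adjacent, glue them into one block, leaving 6 items to arrange: (6)!/(2!) = 360 ways.
Subtracting, 1260 − 360 = 900 arrangements keep the B's apart.

900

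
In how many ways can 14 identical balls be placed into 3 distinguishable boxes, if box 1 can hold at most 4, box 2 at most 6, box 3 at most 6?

By stars and bars, unrestricted non-negative solutions to x_1+…+x_3 = 14 number C(14+2,2) = 120.
Subtract solutions that violate a single cap (substitute x_i' = x_i − (cap_i+1)): x_1 ≥ 5 gives C(11,2) = 55; x_2 ≥ 7 gives C(9,2) = 36; x_3 ≥ 7 gives C(9,2) = 36. Together 127.
Add back pairs where two caps are both exceeded: 6 + 6 + 1 = 13.
By inclusion–exclusion the count is 120 − 127 + 13 = 6.

6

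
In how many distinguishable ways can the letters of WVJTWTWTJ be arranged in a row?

Letter multiplicities in WVJTWTWTJ: J×2, T×3, V×1, W×3.
So there are 9! / (3!·3!·2!) = 5040 distinguishable arrangements.

5040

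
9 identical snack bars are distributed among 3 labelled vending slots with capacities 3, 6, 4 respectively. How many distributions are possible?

14

By stars and bars, unrestricted non-negative solutions to x_1+…+x_3 = 9 number C(9+2,2) = 55.
Subtract solutions that violate a single cap (substitute x_i' = x_i − (cap_i+1)): x_1 ≥ 4 gives C(7,2) = 21; x_2 ≥ 7 gives C(4,2) = 6; x_3 ≥ 5 gives C(6,2) = 15. Together 42.
Add back pairs where two caps are both exceeded: 0 + 1 + 0 = 1.
By inclusion–exclusion the count is 55 − 42 + 1 = 14.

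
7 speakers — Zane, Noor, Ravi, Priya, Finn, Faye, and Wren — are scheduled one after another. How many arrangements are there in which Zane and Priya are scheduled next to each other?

1440

Treat {Zane, Priya} as a single unit. There are 6 units to order, and the pair itself can be ordered 2 ways.
That gives 2 × 6! = 2 × 720 = 1440.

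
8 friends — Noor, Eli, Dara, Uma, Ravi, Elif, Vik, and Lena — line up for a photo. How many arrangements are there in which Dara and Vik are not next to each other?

Of the 8! = 40320 arrangements, those with Dara and Vik adjacent number 2 × 7! = 10080 (treat the pair as a block with 2 internal orders).
Complementary counting: 40320 − 10080 = 30240.

30240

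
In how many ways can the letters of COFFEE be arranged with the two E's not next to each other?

There are 6!/(2!·2!) = 180 arrangements of COFFEE in total.
If the two E's are adjacent, glue them into one block, leaving 5 items to arrange: (5)!/(2!) = 60 ways.
Hence 180 − 60 = 120.

120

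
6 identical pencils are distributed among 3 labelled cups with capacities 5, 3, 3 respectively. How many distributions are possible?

Without the upper bounds there are C(8,2) = 28 ways to split 6 among 3 cups.
Subtract solutions that violate a single cap (substitute x_i' = x_i − (cap_i+1)): x_1 ≥ 6 gives C(2,2) = 1; x_2 ≥ 4 gives C(4,2) = 6; x_3 ≥ 4 gives C(4,2) = 6. Together 13.
No two caps can be exceeded simultaneously, so the pair terms are all 0.
By inclusion–exclusion the count is 28 − 13 + 0 = 15.

15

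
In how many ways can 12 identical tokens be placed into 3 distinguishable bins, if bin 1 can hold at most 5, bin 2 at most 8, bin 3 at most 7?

38

Without the upper bounds there are C(14,2) = 91 ways to split 12 among 3 bins.
Subtract solutions that violate a single cap (substitute x_i' = x_i − (cap_i+1)): x_1 ≥ 6 gives C(8,2) = 28; x_2 ≥ 9 gives C(5,2) = 10; x_3 ≥ 8 gives C(6,2) = 15. Together 53.
No two caps can be exceeded simultaneously, so the pair terms are all 0.
By inclusion–exclusion the count is 91 − 53 + 0 = 38.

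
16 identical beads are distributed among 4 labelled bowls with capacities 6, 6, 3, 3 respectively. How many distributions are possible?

10

Without the upper bounds there are C(19,3) = 969 ways to split 16 among 4 bowls.
Subtract solutions that violate a single cap (substitute x_i' = x_i − (cap_i+1)): x_1 ≥ 7 gives C(12,3) = 220; x_2 ≥ 7 gives C(12,3) = 220; x_3 ≥ 4 gives C(15,3) = 455; x_4 ≥ 4 gives C(15,3) = 455. Together 1350.
Add back pairs where two caps are both exceeded: 10 + 56 + 56 + 56 + 56 + 165 = 399.
Subtract triples: 0 + 0 + 4 + 4 = 8.
By inclusion–exclusion the count is 969 − 1350 + 399 − 8 = 10.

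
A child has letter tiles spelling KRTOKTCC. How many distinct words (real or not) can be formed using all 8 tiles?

5040

Letter multiplicities in KRTOKTCC: C×2, K×2, O×1, R×1, T×2.
The number of distinct arrangements is 8!/(2!·2!·2!) = 40320/8 = 5040.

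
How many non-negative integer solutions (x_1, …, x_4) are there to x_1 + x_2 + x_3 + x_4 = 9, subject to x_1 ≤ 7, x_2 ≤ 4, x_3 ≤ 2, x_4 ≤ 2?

By stars and bars, unrestricted non-negative solutions to x_1+…+x_4 = 9 number C(9+3,3) = 220.
Subtract solutions that violate a single cap (substitute x_i' = x_i − (cap_i+1)): x_1 ≥ 8 gives C(4,3) = 4; x_2 ≥ 5 gives C(7,3) = 35; x_3 ≥ 3 gives C(9,3) = 84; x_4 ≥ 3 gives C(9,3) = 84. Together 207.
Add back pairs where two caps are both exceeded: 0 + 0 + 0 + 4 + 4 + 20 = 28.
By inclusion–exclusion the count is 220 − 207 + 28 = 41.

41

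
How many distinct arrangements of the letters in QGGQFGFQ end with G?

Fix G in the last position and arrange the remaining 7 letters.
Those 7 letters have F appearing twice, G appearing twice, and Q appearing 3 times, giving (7)!/(3!·2!·2!) = 210.

210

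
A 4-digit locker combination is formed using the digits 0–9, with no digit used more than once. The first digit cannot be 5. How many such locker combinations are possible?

The first digit has 10−1 = 9 choices (anything except 5).
The remaining 3 digits are filled from the other 9 symbols without repetition: 9 × 8 × 7 = 504.
Total: 9 × 504 = 4536.

4536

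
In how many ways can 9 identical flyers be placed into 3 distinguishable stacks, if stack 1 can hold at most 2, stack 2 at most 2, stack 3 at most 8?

8

Ignoring the caps, the number of non-negative solutions to x_1+…+x_3 = 9 is C(11,2) = 55.
Subtract solutions that violate a single cap (substitute x_i' = x_i − (cap_i+1)): x_1 ≥ 3 gives C(8,2) = 28; x_2 ≥ 3 gives C(8,2) = 28; x_3 ≥ 9 gives C(2,2) = 1. Together 57.
Add back pairs where two caps are both exceeded: 10 + 0 + 0 = 10.
By inclusion–exclusion the count is 55 − 57 + 10 = 8.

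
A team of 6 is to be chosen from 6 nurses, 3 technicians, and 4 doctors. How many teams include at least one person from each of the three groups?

1416

With no constraint there are C(13,6) = 1716 possible selections.
Selections missing a whole group: no nurses → C(7,6) = 7; no technicians → C(10,6) = 210; no doctors → C(9,6) = 84.
Add back selections omitting two groups (i.e. drawn from a single group): C(6,6) + C(3,6) + C(4,6) = 1.
By inclusion–exclusion: 1716 − 301 + 1 = 1416.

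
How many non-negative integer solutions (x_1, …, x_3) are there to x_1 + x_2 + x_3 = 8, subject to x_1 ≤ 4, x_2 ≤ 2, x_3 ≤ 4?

Ignoring the caps, the number of non-negative solutions to x_1+…+x_3 = 8 is C(10,2) = 45.
Subtract solutions that violate a single cap (substitute x_i' = x_i − (cap_i+1)): x_1 ≥ 5 gives C(5,2) = 10; x_2 ≥ 3 gives C(7,2) = 21; x_3 ≥ 5 gives C(5,2) = 10. Together 41.
Add back pairs where two caps are both exceeded: 1 + 0 + 1 = 2.
By inclusion–exclusion the count is 45 − 41 + 2 = 6.

6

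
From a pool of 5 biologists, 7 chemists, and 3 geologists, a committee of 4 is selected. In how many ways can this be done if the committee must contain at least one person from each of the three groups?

Total 4-person selections from all 15: C(15,4) = 1365.
Selections missing a whole group: no biologists → C(10,4) = 210; no chemists → C(8,4) = 70; no geologists → C(12,4) = 495.
Add back selections omitting two groups (i.e. drawn from a single group): C(5,4) + C(7,4) + C(3,4) = 40.
By inclusion–exclusion: 1365 − 775 + 40 = 630.

630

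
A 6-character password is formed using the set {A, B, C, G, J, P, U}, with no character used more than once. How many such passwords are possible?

5040

Choose and order 6 of the 7 symbols: the first character has 7 options, the next 6, and so on down to 2.
7 × 6 × 5 × 4 × 3 × 2 = 5040.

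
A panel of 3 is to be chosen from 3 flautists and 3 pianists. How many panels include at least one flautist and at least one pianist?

18

Unrestricted: C(6,3) = 20 ways to pick any 3 of the 6.
Subtract selections that omit an entire group: no flautists → C(3,3) = 1; no pianists → C(3,3) = 1.
Both groups omitted at once is impossible, so 20 − 2 = 18.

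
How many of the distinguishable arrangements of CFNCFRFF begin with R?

105

With the first slot taken by R, it remains to arrange the other 7 letters (CFNCFFF).
Those 7 letters have C appearing twice and F appearing 4 times, giving (7)!/(4!·2!) = 105.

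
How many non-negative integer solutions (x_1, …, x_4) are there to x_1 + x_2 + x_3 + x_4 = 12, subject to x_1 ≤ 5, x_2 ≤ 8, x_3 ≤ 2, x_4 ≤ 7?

By stars and bars, unrestricted non-negative solutions to x_1+…+x_4 = 12 number C(12+3,3) = 455.
Subtract solutions that violate a single cap (substitute x_i' = x_i − (cap_i+1)): x_1 ≥ 6 gives C(9,3) = 84; x_2 ≥ 9 gives C(6,3) = 20; x_3 ≥ 3 gives C(12,3) = 220; x_4 ≥ 8 gives C(7,3) = 35. Together 359.
Add back pairs where two caps are both exceeded: 0 + 20 + 0 + 1 + 0 + 4 = 25.
By inclusion–exclusion the count is 455 − 359 + 25 = 121.

121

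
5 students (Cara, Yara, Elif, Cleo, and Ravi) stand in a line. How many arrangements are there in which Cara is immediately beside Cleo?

Place the 3 others and the Cara-Cleo pair as 4 objects in a line; the pair has 2 internal arrangements.
That gives 2 × 4! = 2 × 24 = 48.

48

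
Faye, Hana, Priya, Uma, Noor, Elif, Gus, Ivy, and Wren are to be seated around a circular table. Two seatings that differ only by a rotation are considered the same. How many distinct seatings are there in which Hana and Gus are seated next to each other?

10080

Treat {Hana, Gus} as one unit (2 internal orders) and seat the resulting 8 units around the table: (7)! circular arrangements.
So 2 × (7)! = 2 × 5040 = 10080.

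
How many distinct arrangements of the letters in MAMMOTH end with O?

With the last slot taken by O, it remains to arrange the other 6 letters (MAMMTH).
Those 6 letters have M appearing 3 times, giving (6)!/(3!) = 120.

120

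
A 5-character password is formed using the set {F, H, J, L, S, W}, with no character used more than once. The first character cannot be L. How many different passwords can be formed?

600

The first character has 6−1 = 5 choices (anything except L).
The remaining 4 characters are filled from the other 5 symbols without repetition: 5 × 4 × 3 × 2 = 120.
Total: 5 × 120 = 600.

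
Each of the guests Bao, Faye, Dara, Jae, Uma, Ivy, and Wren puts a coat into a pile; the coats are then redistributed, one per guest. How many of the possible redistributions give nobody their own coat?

This is the derangement count D_7: permutations of 7 items with no fixed point.
By inclusion–exclusion this is Σ_{j=0}^{7} (−1)^j C(7,j)·(7−j)!.
Computing: 5040 − 5040 + 2520 − 840 + 210 − 42 + 7 − 1 = 1854.

1854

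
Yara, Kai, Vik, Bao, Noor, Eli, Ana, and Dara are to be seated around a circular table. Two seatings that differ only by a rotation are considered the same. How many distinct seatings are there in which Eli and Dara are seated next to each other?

Glue Eli and Dara into a block (2 internal orders). Seating 7 units around a circle gives (6)! arrangements.
So 2 × (6)! = 2 × 720 = 1440.

1440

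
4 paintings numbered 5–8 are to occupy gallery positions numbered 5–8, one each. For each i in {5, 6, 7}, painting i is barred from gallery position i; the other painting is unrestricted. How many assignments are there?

11

Let Aᵢ (for i ∈ {5, 6, 7}) be the placements that put painting i in its forbidden gallery position. Any j of these fix j positions, leaving (4−j)! ways to fill the rest, and there are C(3,j) ways to pick which j.
By inclusion–exclusion, the number of valid placements is Σ_{j=0}^{3} (−1)^j C(3,j)·(4−j)!.
Computing: 24 − 18 + 6 − 1 = 11.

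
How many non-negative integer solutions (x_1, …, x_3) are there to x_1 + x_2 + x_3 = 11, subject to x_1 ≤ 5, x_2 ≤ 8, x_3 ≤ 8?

Without the upper bounds there are C(13,2) = 78 ways to split 11 among 3 variables.
Subtract solutions that violate a single cap (substitute x_i' = x_i − (cap_i+1)): x_1 ≥ 6 gives C(7,2) = 21; x_2 ≥ 9 gives C(4,2) = 6; x_3 ≥ 9 gives C(4,2) = 6. Together 33.
No two caps can be exceeded simultaneously, so the pair terms are all 0.
By inclusion–exclusion the count is 78 − 33 + 0 = 45.

45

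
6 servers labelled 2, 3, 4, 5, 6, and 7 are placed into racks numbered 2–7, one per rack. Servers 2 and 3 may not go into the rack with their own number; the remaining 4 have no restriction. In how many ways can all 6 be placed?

Let Aᵢ (for i ∈ {2, 3}) be the placements that put server i in its forbidden rack. Any j of these fix j positions, leaving (6−j)! ways to fill the rest, and there are C(2,j) ways to pick which j.
By inclusion–exclusion, the number of valid placements is Σ_{j=0}^{2} (−1)^j C(2,j)·(6−j)!.
Computing: 720 − 240 + 24 = 504.

504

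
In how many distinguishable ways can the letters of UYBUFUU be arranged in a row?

210

The 7 letters of UYBUFUU have repeats: U appearing 4 times.
So there are 7! / (4!) = 210 distinguishable arrangements.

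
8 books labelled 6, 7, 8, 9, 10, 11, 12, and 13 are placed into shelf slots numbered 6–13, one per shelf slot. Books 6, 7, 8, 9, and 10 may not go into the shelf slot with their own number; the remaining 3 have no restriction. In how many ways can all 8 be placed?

21234

Let Aᵢ (for 6 ≤ i ≤ 10) be the placements that put book i in its forbidden shelf slot. Any j of these fix j positions, leaving (8−j)! ways to fill the rest, and there are C(5,j) ways to pick which j.
By inclusion–exclusion, the number of valid placements is Σ_{j=0}^{5} (−1)^j C(5,j)·(8−j)!.
Computing: 40320 − 25200 + 7200 − 1200 + 120 − 6 = 21234.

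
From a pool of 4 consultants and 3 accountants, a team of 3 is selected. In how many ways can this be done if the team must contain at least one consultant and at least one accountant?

Unrestricted: C(7,3) = 35 ways to pick any 3 of the 7.
Selections missing a whole group: no consultants → C(3,3) = 1; no accountants → C(4,3) = 4.
Both groups omitted at once is impossible, so 35 − 5 = 30.

30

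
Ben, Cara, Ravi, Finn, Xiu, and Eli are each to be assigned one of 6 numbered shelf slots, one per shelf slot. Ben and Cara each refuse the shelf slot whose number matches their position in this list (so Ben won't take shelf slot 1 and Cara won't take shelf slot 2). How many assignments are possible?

Let Aᵢ (for i ∈ {1, 2}) be the placements that put person i in their forbidden shelf slot. Any j of these fix j positions, leaving (6−j)! ways to fill the rest, and there are C(2,j) ways to pick which j.
By inclusion–exclusion, the number of valid placements is Σ_{j=0}^{2} (−1)^j C(2,j)·(6−j)!.
Computing: 720 − 240 + 24 = 504.

504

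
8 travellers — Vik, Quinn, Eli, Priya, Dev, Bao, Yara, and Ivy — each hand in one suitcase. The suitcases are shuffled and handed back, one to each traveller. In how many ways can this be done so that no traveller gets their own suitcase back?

This is the derangement count D_8: permutations of 8 items with no fixed point.
By inclusion–exclusion this is Σ_{j=0}^{8} (−1)^j C(8,j)·(8−j)!.
Computing: 40320 − 40320 + 20160 − 6720 + 1680 − 336 + 56 − 8 + 1 = 14833.

14833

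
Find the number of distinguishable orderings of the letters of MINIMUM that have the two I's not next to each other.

Total arrangements of MINIMUM: 7!/(3!·2!) = 420.
Arrangements with the I's together: treat II as one letter, giving (6)!/(3!) = 120.
Subtracting, 420 − 120 = 300 arrangements keep the I's apart.

300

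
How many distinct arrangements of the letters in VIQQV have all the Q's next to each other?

Treat the 2 copies of Q as a single block. The multiset to arrange is then {QQ, I, V, V}, 4 items in all.
That gives (4)!/(2!) = 12 arrangements.

12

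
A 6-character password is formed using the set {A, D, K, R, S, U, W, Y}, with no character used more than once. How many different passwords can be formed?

With no repetition, fill the 6 characters in order: 8 choices, then 7, down to 3.
8 × 7 × 6 × 5 × 4 × 3 = 20160.

20160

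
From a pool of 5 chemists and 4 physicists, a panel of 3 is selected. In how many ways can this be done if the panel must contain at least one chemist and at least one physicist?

Unrestricted: C(9,3) = 84 ways to pick any 3 of the 9.
Selections missing a whole group: no chemists → C(4,3) = 4; no physicists → C(5,3) = 10.
Both groups omitted at once is impossible, so 84 − 14 = 70.

70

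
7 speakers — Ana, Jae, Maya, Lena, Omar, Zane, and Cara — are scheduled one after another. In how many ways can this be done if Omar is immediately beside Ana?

1440

Place the 5 others and the Omar-Ana pair as 6 objects in a line; the pair has 2 internal arrangements.
So the count is 2·(6)! = 1440.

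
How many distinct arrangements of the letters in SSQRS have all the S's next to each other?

Treat the 3 copies of S as a single block. The multiset to arrange is then {SSS, Q, R}, 3 items in all.
All 3 items are distinct, so there are (3)! = 6 arrangements.

6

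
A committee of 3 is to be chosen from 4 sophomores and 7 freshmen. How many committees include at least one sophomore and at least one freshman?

126

Unrestricted: C(11,3) = 165 ways to pick any 3 of the 11.
Selections missing a whole group: no sophomores → C(7,3) = 35; no freshmen → C(4,3) = 4.
Both groups omitted at once is impossible, so 165 − 39 = 126.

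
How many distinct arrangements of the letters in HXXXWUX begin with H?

Fix H in the first position and arrange the remaining 6 letters.
Those 6 letters have X appearing 4 times, giving (6)!/(4!) = 30.

30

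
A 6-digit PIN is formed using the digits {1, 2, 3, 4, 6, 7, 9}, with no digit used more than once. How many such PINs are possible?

This is a permutation of 6 out of 7: P(7,6) = 7!/1!.
7 × 6 × 5 × 4 × 3 × 2 = 5040.

5040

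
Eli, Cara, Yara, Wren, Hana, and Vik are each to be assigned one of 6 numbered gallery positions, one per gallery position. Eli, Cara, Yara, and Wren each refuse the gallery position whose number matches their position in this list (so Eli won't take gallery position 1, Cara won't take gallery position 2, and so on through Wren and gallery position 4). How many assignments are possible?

Let Aᵢ (for 1 ≤ i ≤ 4) be the placements that put person i in their forbidden gallery position. Any j of these fix j positions, leaving (6−j)! ways to fill the rest, and there are C(4,j) ways to pick which j.
By inclusion–exclusion, the number of valid placements is Σ_{j=0}^{4} (−1)^j C(4,j)·(6−j)!.
Computing: 720 − 480 + 144 − 24 + 2 = 362.

362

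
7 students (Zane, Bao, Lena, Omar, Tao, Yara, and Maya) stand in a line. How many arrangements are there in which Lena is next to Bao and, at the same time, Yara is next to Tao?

Treat {Lena,Bao} as one block (2 orders) and {Yara,Tao} as another (2 orders).
That leaves 5 units to arrange: 2 × 2 × 5! = 4 × 120 = 480.

480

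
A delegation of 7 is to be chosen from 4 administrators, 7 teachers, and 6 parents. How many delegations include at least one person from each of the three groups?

Unrestricted: C(17,7) = 19448 ways to pick any 7 of the 17.
Selections missing a whole group: no administrators → C(13,7) = 1716; no teachers → C(10,7) = 120; no parents → C(11,7) = 330.
Add back selections omitting two groups (i.e. drawn from a single group): C(4,7) + C(7,7) + C(6,7) = 1.
By inclusion–exclusion: 19448 − 2166 + 1 = 17283.

17283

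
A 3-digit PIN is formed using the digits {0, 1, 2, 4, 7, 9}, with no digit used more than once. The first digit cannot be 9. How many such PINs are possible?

The first digit has 6−1 = 5 choices (anything except 9).
The remaining 2 digits are filled from the other 5 symbols without repetition: 5 × 4 = 20.
Total: 5 × 20 = 100.

100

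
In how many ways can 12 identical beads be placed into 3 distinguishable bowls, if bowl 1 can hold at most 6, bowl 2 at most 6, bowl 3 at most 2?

6

Without the upper bounds there are C(14,2) = 91 ways to split 12 among 3 bowls.
Subtract solutions that violate a single cap (substitute x_i' = x_i − (cap_i+1)): x_1 ≥ 7 gives C(7,2) = 21; x_2 ≥ 7 gives C(7,2) = 21; x_3 ≥ 3 gives C(11,2) = 55. Together 97.
Add back pairs where two caps are both exceeded: 0 + 6 + 6 = 12.
By inclusion–exclusion the count is 91 − 97 + 12 = 6.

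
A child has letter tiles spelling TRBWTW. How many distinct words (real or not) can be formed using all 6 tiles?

TRBWTW has 6 letters with T appearing twice and W appearing twice.
The number of distinct arrangements is 6!/(2!·2!) = 720/4 = 180.

180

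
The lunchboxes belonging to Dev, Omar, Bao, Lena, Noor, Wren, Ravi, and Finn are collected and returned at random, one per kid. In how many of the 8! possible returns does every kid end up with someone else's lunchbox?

Let Aᵢ be the assignments in which kid i gets their own lunchbox. We want the size of the complement of A₁∪…∪A_8.
By inclusion–exclusion this is Σ_{j=0}^{8} (−1)^j C(8,j)·(8−j)!.
Computing: 40320 − 40320 + 20160 − 6720 + 1680 − 336 + 56 − 8 + 1 = 14833.

14833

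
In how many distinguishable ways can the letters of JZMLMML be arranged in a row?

JZMLMML has 7 letters with L appearing twice and M appearing 3 times.
Dividing 7! = 5040 by 3!·2! = 12 for the repeated letters gives 420.

420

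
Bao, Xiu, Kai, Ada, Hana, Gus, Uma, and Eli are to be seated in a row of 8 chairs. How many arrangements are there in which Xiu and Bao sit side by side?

Glue Xiu and Bao into one block (2 internal orders), leaving 7 units to arrange in a row.
That gives 2 × 7! = 2 × 5040 = 10080.

10080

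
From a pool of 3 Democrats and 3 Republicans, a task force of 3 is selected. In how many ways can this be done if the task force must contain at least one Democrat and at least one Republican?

Total 3-person selections from all 6: C(6,3) = 20.
Subtract selections that omit an entire group: no Democrats → C(3,3) = 1; no Republicans → C(3,3) = 1.
Both groups omitted at once is impossible, so 20 − 2 = 18.

18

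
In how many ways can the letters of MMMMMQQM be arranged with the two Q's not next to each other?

Total arrangements of MMMMMQQM: 8!/(6!·2!) = 28.
Arrangements with the Q's together: treat QQ as one letter, giving (7)!/(6!) = 7.
Subtracting, 28 − 7 = 21 arrangements keep the Q's apart.

21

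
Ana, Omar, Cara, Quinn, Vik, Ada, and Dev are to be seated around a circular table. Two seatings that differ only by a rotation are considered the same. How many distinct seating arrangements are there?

Fix one person's seat to break rotational symmetry; the remaining 6 people can be arranged in (6)! = 720 ways.

720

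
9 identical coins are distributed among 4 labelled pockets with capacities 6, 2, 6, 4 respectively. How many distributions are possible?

Without the upper bounds there are C(12,3) = 220 ways to split 9 among 4 pockets.
Subtract solutions that violate a single cap (substitute x_i' = x_i − (cap_i+1)): x_1 ≥ 7 gives C(5,3) = 10; x_2 ≥ 3 gives C(9,3) = 84; x_3 ≥ 7 gives C(5,3) = 10; x_4 ≥ 5 gives C(7,3) = 35. Together 139.
Add back pairs where two caps are both exceeded: 0 + 0 + 0 + 0 + 4 + 0 = 4.
By inclusion–exclusion the count is 220 − 139 + 4 = 85.

85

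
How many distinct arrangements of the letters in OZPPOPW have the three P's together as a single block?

60

Treat the 3 copies of P as a single block. The multiset to arrange is then {PPP, O, O, W, Z}, 5 items in all.
That gives (5)!/(2!) = 60 arrangements.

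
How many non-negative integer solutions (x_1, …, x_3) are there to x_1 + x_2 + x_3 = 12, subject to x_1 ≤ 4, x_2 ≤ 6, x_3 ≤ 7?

Ignoring the caps, the number of non-negative solutions to x_1+…+x_3 = 12 is C(14,2) = 91.
Subtract solutions that violate a single cap (substitute x_i' = x_i − (cap_i+1)): x_1 ≥ 5 gives C(9,2) = 36; x_2 ≥ 7 gives C(7,2) = 21; x_3 ≥ 8 gives C(6,2) = 15. Together 72.
Add back pairs where two caps are both exceeded: 1 + 0 + 0 = 1.
By inclusion–exclusion the count is 91 − 72 + 1 = 20.

20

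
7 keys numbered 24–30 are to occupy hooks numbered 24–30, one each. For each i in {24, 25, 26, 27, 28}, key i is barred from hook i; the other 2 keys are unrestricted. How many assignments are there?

Let Aᵢ (for 24 ≤ i ≤ 28) be the placements that put key i in its forbidden hook. Any j of these fix j positions, leaving (7−j)! ways to fill the rest, and there are C(5,j) ways to pick which j.
By inclusion–exclusion, the number of valid placements is Σ_{j=0}^{5} (−1)^j C(5,j)·(7−j)!.
Computing: 5040 − 3600 + 1200 − 240 + 30 − 2 = 2428.

2428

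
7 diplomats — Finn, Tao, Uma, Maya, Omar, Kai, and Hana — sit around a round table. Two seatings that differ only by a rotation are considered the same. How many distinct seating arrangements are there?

Around a circle, 7 distinct people have 7!/7 = (6)! = 720 rotationally distinct seatings.

720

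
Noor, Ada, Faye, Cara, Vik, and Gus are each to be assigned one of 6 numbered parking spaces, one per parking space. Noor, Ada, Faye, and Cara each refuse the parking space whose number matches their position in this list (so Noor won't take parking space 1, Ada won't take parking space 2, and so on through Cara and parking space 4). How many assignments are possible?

Let Aᵢ (for 1 ≤ i ≤ 4) be the placements that put person i in their forbidden parking space. Any j of these fix j positions, leaving (6−j)! ways to fill the rest, and there are C(4,j) ways to pick which j.
By inclusion–exclusion, the number of valid placements is Σ_{j=0}^{4} (−1)^j C(4,j)·(6−j)!.
Computing: 720 − 480 + 144 − 24 + 2 = 362.

362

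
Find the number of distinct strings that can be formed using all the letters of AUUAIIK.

630

Letter multiplicities in AUUAIIK: A×2, I×2, K×1, U×2.
The number of distinct arrangements is 7!/(2!·2!·2!) = 5040/8 = 630.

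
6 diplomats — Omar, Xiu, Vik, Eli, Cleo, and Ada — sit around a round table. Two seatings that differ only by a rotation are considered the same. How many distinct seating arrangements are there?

Fix one person's seat to break rotational symmetry; the remaining 5 people can be arranged in (5)! = 120 ways.

120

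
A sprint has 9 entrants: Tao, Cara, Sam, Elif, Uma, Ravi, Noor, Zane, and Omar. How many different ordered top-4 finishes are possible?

This is an ordered selection of 4 from 9: P(9,4).
That gives 9 × 8 × 7 × 6 = 3024.

3024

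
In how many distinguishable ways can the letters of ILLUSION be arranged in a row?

ILLUSION has 8 letters with I appearing twice and L appearing twice.
So there are 8! / (2!·2!) = 10080 distinguishable arrangements.

10080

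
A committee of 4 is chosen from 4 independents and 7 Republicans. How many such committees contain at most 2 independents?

Split by how many independents are chosen (0 through 2).
Sum: C(4,0)·C(7,4) + C(4,1)·C(7,3) + C(4,2)·C(7,2) = 35 + 140 + 126 = 301.

301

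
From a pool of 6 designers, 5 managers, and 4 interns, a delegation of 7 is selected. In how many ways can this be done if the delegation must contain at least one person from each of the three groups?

5949

With no constraint there are C(15,7) = 6435 possible selections.
Selections missing a whole group: no designers → C(9,7) = 36; no managers → C(10,7) = 120; no interns → C(11,7) = 330.
Add back selections omitting two groups (i.e. drawn from a single group): C(6,7) + C(5,7) + C(4,7) = 0.
By inclusion–exclusion: 6435 − 486 + 0 = 5949.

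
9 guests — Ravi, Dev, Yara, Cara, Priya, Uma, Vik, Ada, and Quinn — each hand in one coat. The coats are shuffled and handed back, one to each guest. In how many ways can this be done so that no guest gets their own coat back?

133496

This is the derangement count D_9: permutations of 9 items with no fixed point.
By inclusion–exclusion this is Σ_{j=0}^{9} (−1)^j C(9,j)·(9−j)!.
Computing: 362880 − 362880 + 181440 − 60480 + 15120 − 3024 + 504 − 72 + 9 − 1 = 133496.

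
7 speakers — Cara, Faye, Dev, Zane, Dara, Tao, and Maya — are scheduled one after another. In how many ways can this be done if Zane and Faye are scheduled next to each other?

1440

Treat {Zane, Faye} as a single unit. There are 6 units to order, and the pair itself can be ordered 2 ways.
That gives 2 × 6! = 2 × 720 = 1440.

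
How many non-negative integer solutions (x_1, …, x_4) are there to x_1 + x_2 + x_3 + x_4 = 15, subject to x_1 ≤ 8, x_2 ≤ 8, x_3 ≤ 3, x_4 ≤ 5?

Without the upper bounds there are C(18,3) = 816 ways to split 15 among 4 variables.
Subtract solutions that violate a single cap (substitute x_i' = x_i − (cap_i+1)): x_1 ≥ 9 gives C(9,3) = 84; x_2 ≥ 9 gives C(9,3) = 84; x_3 ≥ 4 gives C(14,3) = 364; x_4 ≥ 6 gives C(12,3) = 220. Together 752.
Add back pairs where two caps are both exceeded: 0 + 10 + 1 + 10 + 1 + 56 = 78.
By inclusion–exclusion the count is 816 − 752 + 78 = 142.

142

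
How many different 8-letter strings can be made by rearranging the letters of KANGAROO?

The 8 letters of KANGAROO have repeats: A appearing twice and O appearing twice.
Dividing 8! = 40320 by 2!·2! = 4 for the repeated letters gives 10080.

10080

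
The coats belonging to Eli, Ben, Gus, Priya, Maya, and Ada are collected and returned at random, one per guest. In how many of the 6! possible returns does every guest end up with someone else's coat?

Count assignments avoiding every fixed point. For any j of the 6 guests fixed to their own coat, the other 6−j can be arranged in (6−j)! ways.
By inclusion–exclusion this is Σ_{j=0}^{6} (−1)^j C(6,j)·(6−j)!.
Computing: 720 − 720 + 360 − 120 + 30 − 6 + 1 = 265.

265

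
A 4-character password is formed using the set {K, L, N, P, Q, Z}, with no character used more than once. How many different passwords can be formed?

360

Choose and order 4 of the 6 symbols: the first character has 6 options, the next 5, then 4, 3.
That product is 6 × 5 × 4 × 3 = 360.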